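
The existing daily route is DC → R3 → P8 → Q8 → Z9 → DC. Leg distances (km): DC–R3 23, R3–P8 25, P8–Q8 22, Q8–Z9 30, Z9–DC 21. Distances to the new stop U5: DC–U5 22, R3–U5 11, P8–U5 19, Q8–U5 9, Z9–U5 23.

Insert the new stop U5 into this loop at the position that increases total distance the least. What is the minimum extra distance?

Minimum extra distance: 2 km, inserting U5 between Q8 and Z9.

Insertion cost between consecutive stops i–j is d(i,U5) + d(U5,j) − d(i,j):
  between DC and R3: 22 + 11 − 23 = 10
  between R3 and P8: 11 + 19 − 25 = 5
  between P8 and Q8: 19 + 9 − 22 = 6
  between Q8 and Z9: 9 + 23 − 30 = 2
  between Z9 and DC: 23 + 22 − 21 = 24
Cheapest insertion is between Q8 and Z9, adding 2.
New total = 121 + 2 = 123.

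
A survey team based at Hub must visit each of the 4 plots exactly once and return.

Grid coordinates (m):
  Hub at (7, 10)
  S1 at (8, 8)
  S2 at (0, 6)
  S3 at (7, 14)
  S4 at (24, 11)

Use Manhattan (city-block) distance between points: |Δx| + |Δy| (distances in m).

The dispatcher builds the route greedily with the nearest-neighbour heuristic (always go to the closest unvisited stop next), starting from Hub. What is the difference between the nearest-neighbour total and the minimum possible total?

Excess over optimum: 8 m.

From Hub: S1=3, S3=4, S2=11, S4=18 → choose S1 (3).
From S1: S3=7, S2=10, S4=19 → choose S3 (7).
From S3: S2=15, S4=20 → choose S2 (15).
From S2: S4=29 → choose S4 (29).
NN route Hub → S1 → S3 → S2 → S4 → Hub costs 72.
Optimal: Hub → S2 → S1 → S4 → S3 → Hub costs 64 (by enumerating all 12 distinct tours).
Excess = 72 − 64 = 8.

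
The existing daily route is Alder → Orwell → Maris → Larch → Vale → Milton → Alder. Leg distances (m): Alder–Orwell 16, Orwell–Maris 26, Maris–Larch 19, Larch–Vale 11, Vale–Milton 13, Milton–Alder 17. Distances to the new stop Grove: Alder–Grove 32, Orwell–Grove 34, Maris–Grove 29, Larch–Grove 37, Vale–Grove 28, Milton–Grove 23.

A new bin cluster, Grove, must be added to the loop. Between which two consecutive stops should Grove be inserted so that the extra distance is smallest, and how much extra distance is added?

Insertion cost between consecutive stops i–j is d(i,Grove) + d(Grove,j) − d(i,j):
  between Alder and Orwell: 32 + 34 − 16 = 50
  between Orwell and Maris: 34 + 29 − 26 = 37
  between Maris and Larch: 29 + 37 − 19 = 47
  between Larch and Vale: 37 + 28 − 11 = 54
  between Vale and Milton: 28 + 23 − 13 = 38
  between Milton and Alder: 23 + 32 − 17 = 38
Cheapest insertion is between Orwell and Maris, adding 37.
New total = 102 + 37 = 139.

Minimum extra distance: 37 m, inserting Grove between Orwell and Maris.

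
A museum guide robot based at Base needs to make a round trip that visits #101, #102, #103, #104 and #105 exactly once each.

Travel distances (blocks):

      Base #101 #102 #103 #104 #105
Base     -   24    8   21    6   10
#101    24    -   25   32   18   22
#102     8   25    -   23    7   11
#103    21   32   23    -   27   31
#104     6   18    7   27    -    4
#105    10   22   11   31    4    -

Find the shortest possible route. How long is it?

Shortest round trip = 94 blocks.

With 5 stops there are 5!/2 = 60 distinct round trips (a route and its reverse cost the same).
Base-#101-#102-#103-#104-#105-Base: 24+25+23+27+4+10 = 113
Base-#101-#102-#103-#105-#104-Base: 24+25+23+31+4+6 = 113
Base-#101-#102-#104-#103-#105-Base: 24+25+7+27+31+10 = 124
Base-#101-#102-#104-#105-#103-Base: 24+25+7+4+31+21 = 112
Base-#101-#102-#105-#103-#104-Base: 24+25+11+31+27+6 = 124
Base-#101-#102-#105-#104-#103-Base: 24+25+11+4+27+21 = 112
Base-#101-#103-#102-#104-#105-Base: 24+32+23+7+4+10 = 100
Base-#101-#103-#102-#105-#104-Base: 24+32+23+11+4+6 = 100
Base-#101-#103-#104-#102-#105-Base: 24+32+27+7+11+10 = 111
Base-#101-#103-#104-#105-#102-Base: 24+32+27+4+11+8 = 106
Base-#101-#103-#105-#102-#104-Base: 24+32+31+11+7+6 = 111
Base-#101-#103-#105-#104-#102-Base: 24+32+31+4+7+8 = 106
Base-#101-#104-#102-#103-#105-Base: 24+18+7+23+31+10 = 113
Base-#101-#104-#102-#105-#103-Base: 24+18+7+11+31+21 = 112
… (46 more)
Base-#102-#104-#105-#101-#103-Base: 8+7+4+22+32+21 = 94  ← best
The minimum is 94.
One optimal route: Base → #102 → #104 → #105 → #101 → #103 → Base (or its reverse).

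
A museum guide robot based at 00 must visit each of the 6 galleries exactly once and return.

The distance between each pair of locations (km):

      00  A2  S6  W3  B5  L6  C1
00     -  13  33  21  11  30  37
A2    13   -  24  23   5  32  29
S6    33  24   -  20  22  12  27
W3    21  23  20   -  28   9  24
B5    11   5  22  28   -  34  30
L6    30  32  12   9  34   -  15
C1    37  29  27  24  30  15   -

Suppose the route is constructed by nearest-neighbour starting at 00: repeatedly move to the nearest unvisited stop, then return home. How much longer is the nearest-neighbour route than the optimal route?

Excess over optimum: 12 km.

From 00: B5=11, A2=13, W3=21, L6=30, S6=33, C1=37 → choose B5 (11).
From B5: A2=5, S6=22, W3=28, C1=30, L6=34 → choose A2 (5).
From A2: W3=23, S6=24, C1=29, L6=32 → choose W3 (23).
From W3: L6=9, S6=20, C1=24 → choose L6 (9).
From L6: S6=12, C1=15 → choose S6 (12).
From S6: C1=27 → choose C1 (27).
NN route 00 → B5 → A2 → W3 → L6 → S6 → C1 → 00 costs 124.
Optimal: 00 → A2 → B5 → S6 → L6 → C1 → W3 → 00 costs 112 (by enumerating all 360 distinct tours).
Excess = 124 − 112 = 12.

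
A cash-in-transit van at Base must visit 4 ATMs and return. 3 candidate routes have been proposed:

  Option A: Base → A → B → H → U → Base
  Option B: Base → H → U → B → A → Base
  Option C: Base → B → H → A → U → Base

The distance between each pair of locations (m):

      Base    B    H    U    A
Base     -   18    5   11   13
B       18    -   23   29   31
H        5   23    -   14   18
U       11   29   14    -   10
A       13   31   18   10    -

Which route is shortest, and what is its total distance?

Option A: 13 + 31 + 23 + 14 + 11 = 92
Option B: 5 + 14 + 29 + 31 + 13 = 92
Option C: 18 + 23 + 18 + 10 + 11 = 80

Shortest is Option C, total 80 m.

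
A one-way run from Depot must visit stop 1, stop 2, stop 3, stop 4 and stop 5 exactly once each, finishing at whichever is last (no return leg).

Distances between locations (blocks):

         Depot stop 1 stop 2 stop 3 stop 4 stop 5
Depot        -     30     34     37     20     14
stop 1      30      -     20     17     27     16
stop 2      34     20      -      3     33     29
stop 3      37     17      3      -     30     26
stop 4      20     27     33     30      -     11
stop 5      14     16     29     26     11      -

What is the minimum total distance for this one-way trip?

There are 5! = 120 possible orderings.
Depot - stop 1 - stop 2 - stop 3 - stop 4 - stop 5: 30+20+3+30+11 = 94
Depot - stop 1 - stop 2 - stop 3 - stop 5 - stop 4: 30+20+3+26+11 = 90
Depot - stop 1 - stop 2 - stop 4 - stop 3 - stop 5: 30+20+33+30+26 = 139
Depot - stop 1 - stop 2 - stop 4 - stop 5 - stop 3: 30+20+33+11+26 = 120
Depot - stop 1 - stop 2 - stop 5 - stop 3 - stop 4: 30+20+29+26+30 = 135
Depot - stop 1 - stop 2 - stop 5 - stop 4 - stop 3: 30+20+29+11+30 = 120
Depot - stop 1 - stop 3 - stop 2 - stop 4 - stop 5: 30+17+3+33+11 = 94
Depot - stop 1 - stop 3 - stop 2 - stop 5 - stop 4: 30+17+3+29+11 = 90
Depot - stop 1 - stop 3 - stop 4 - stop 2 - stop 5: 30+17+30+33+29 = 139
Depot - stop 1 - stop 3 - stop 4 - stop 5 - stop 2: 30+17+30+11+29 = 117
Depot - stop 1 - stop 3 - stop 5 - stop 2 - stop 4: 30+17+26+29+33 = 135
Depot - stop 1 - stop 3 - stop 5 - stop 4 - stop 2: 30+17+26+11+33 = 117
Depot - stop 1 - stop 4 - stop 2 - stop 3 - stop 5: 30+27+33+3+26 = 119
Depot - stop 1 - stop 4 - stop 2 - stop 5 - stop 3: 30+27+33+29+26 = 145
… (106 more)
Depot - stop 4 - stop 5 - stop 1 - stop 3 - stop 2: 20+11+16+17+3 = 67  ← best
The minimum is 67.
One shortest path: Depot → stop 4 → stop 5 → stop 1 → stop 3 → stop 2.

Shortest open route: 67 blocks.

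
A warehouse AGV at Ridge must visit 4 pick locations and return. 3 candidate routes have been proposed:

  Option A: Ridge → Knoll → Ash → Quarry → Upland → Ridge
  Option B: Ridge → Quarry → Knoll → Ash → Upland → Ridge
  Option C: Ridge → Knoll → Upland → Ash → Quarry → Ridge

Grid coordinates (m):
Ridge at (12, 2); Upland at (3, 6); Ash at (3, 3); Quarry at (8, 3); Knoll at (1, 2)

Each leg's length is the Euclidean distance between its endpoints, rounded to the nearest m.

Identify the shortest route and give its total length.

Option A: 11 + 2 + 5 + 6 + 10 = 34
Option B: 4 + 7 + 2 + 3 + 10 = 26
Option C: 11 + 4 + 3 + 5 + 4 = 27

Shortest is Option B, total 26 m.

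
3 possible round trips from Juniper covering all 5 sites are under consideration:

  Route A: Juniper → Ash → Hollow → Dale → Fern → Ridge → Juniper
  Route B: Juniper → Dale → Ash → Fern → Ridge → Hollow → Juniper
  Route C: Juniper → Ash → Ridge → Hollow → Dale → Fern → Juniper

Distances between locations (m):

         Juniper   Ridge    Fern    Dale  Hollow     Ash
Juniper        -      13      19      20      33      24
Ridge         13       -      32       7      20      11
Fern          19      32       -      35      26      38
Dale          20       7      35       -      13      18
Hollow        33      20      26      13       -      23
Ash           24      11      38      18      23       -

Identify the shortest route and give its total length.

122 m — Route C is the shortest.

Route A: 24 + 23 + 13 + 35 + 32 + 13 = 140
Route B: 20 + 18 + 38 + 32 + 20 + 33 = 161
Route C: 24 + 11 + 20 + 13 + 35 + 19 = 122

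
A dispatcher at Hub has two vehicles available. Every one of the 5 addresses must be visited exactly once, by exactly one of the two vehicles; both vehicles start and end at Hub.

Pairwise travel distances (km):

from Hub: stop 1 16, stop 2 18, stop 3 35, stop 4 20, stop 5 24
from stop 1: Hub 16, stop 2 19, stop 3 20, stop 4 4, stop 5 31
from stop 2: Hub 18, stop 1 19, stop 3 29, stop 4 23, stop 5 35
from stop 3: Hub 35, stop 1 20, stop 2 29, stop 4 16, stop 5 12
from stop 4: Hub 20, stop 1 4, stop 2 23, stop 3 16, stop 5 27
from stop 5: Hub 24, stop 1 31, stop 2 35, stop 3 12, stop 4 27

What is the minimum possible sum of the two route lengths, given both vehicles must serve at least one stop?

108 km — the smallest possible combined total.

Check every non-empty split of the stops between the two vehicles; for each half take its own optimal tour:
  {stop 1} + {stop 2, stop 3, stop 4, stop 5}: 32 + 93 = 125
  {stop 2} + {stop 1, stop 3, stop 4, stop 5}: 36 + 72 = 108
  {stop 1, stop 2} + {stop 3, stop 4, stop 5}: 53 + 72 = 125
  {stop 3} + {stop 1, stop 2, stop 4, stop 5}: 70 + 92 = 162
  {stop 1, stop 3} + {stop 2, stop 4, stop 5}: 71 + 92 = 163
  {stop 2, stop 3} + {stop 1, stop 4, stop 5}: 82 + 71 = 153
  … (15 splits in total)
Best: vehicle 1 Hub → stop 2 → Hub = 36; vehicle 2 Hub → stop 1 → stop 4 → stop 3 → stop 5 → Hub = 72; combined 108.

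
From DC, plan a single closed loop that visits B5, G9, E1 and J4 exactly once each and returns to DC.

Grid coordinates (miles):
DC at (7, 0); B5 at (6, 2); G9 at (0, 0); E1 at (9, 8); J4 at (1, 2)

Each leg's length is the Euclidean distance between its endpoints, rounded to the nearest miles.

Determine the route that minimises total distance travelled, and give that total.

Shortest round trip = 28 miles.

There are 12 distinct closed tours to check (reversals are equivalent).
DC - B5 - G9 - E1 - J4 - DC: 2+6+12+10+6 = 36
DC - B5 - G9 - J4 - E1 - DC: 2+6+2+10+8 = 28
DC - B5 - E1 - G9 - J4 - DC: 2+7+12+2+6 = 29
DC - B5 - E1 - J4 - G9 - DC: 2+7+10+2+7 = 28
DC - B5 - J4 - G9 - E1 - DC: 2+5+2+12+8 = 29
DC - B5 - J4 - E1 - G9 - DC: 2+5+10+12+7 = 36
DC - G9 - B5 - E1 - J4 - DC: 7+6+7+10+6 = 36
DC - G9 - B5 - J4 - E1 - DC: 7+6+5+10+8 = 36
DC - G9 - E1 - B5 - J4 - DC: 7+12+7+5+6 = 37
DC - G9 - J4 - B5 - E1 - DC: 7+2+5+7+8 = 29
DC - E1 - B5 - G9 - J4 - DC: 8+7+6+2+6 = 29
DC - E1 - G9 - B5 - J4 - DC: 8+12+6+5+6 = 37
The minimum is 28.
One optimal route: DC → B5 → G9 → J4 → E1 → DC (or its reverse).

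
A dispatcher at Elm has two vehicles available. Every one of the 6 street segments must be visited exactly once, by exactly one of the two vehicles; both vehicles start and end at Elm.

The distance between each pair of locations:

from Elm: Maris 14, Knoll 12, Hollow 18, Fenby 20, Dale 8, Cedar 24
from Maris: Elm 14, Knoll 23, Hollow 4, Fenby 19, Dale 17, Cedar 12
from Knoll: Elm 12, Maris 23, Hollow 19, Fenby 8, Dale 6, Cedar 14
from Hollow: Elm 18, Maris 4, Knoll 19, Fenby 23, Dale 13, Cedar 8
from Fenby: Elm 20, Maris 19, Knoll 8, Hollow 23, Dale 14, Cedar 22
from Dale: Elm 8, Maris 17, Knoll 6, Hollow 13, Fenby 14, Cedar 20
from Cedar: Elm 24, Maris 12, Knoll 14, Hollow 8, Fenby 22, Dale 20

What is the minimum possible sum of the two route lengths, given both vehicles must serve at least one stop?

Try each way of splitting the stops between the two vehicles (each non-empty) and, for each split, find the best tour for each vehicle:
  {Maris} + {Knoll, Hollow, Fenby, Dale, Cedar}: 28 + 70 = 98
  {Knoll} + {Maris, Hollow, Fenby, Dale, Cedar}: 24 + 70 = 94
  {Maris, Knoll} + {Hollow, Fenby, Dale, Cedar}: 49 + 70 = 119
  {Hollow} + {Maris, Knoll, Fenby, Dale, Cedar}: 36 + 70 = 106
  {Maris, Hollow} + {Knoll, Fenby, Dale, Cedar}: 36 + 68 = 104
  {Knoll, Hollow} + {Maris, Fenby, Dale, Cedar}: 49 + 70 = 119
  … (31 splits in total)
  {Dale} + {Maris, Knoll, Hollow, Fenby, Cedar}: 16 + 68 = 84  ← best
Best: vehicle 1 Elm → Dale → Elm = 16; vehicle 2 Elm → Maris → Hollow → Cedar → Knoll → Fenby → Elm = 68; combined 84.

84 — the smallest possible combined total.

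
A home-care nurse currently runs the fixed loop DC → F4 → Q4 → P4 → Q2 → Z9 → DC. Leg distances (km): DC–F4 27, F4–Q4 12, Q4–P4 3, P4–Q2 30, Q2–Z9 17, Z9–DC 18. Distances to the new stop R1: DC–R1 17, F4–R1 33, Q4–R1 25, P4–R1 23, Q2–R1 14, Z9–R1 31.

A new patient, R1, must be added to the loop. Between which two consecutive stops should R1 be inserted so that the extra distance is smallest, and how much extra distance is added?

Insertion cost between consecutive stops i–j is d(i,R1) + d(R1,j) − d(i,j):
  between DC and F4: 17 + 33 − 27 = 23
  between F4 and Q4: 33 + 25 − 12 = 46
  between Q4 and P4: 25 + 23 − 3 = 45
  between P4 and Q2: 23 + 14 − 30 = 7
  between Q2 and Z9: 14 + 31 − 17 = 28
  between Z9 and DC: 31 + 17 − 18 = 30
Cheapest insertion is between P4 and Q2, adding 7.
New total = 107 + 7 = 114.

+7 km — insert R1 between P4 and Q2.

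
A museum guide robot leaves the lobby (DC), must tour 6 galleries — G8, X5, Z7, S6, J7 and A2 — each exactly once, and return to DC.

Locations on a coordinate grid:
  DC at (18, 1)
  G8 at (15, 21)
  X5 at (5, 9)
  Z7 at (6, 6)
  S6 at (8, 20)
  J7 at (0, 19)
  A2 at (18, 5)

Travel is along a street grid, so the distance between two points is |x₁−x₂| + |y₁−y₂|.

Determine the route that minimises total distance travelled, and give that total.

Shortest round trip = 76.

DC → G8 → X5 → Z7 → S6 → J7 → A2 → DC: 23+22+4+16+9+32+4 = 110
DC → G8 → X5 → Z7 → S6 → A2 → J7 → DC: 23+22+4+16+25+32+36 = 158
DC → G8 → X5 → Z7 → J7 → S6 → A2 → DC: 23+22+4+19+9+25+4 = 106
DC → G8 → X5 → Z7 → J7 → A2 → S6 → DC: 23+22+4+19+32+25+29 = 154
DC → G8 → X5 → Z7 → A2 → S6 → J7 → DC: 23+22+4+13+25+9+36 = 132
DC → G8 → X5 → Z7 → A2 → J7 → S6 → DC: 23+22+4+13+32+9+29 = 132
DC → G8 → X5 → S6 → Z7 → J7 → A2 → DC: 23+22+14+16+19+32+4 = 130
DC → G8 → X5 → S6 → Z7 → A2 → J7 → DC: 23+22+14+16+13+32+36 = 156
… (352 more)
DC → G8 → S6 → J7 → X5 → Z7 → A2 → DC: 23+8+9+15+4+13+4 = 76  ← best
The minimum is 76.
One optimal route: DC → G8 → S6 → J7 → X5 → Z7 → A2 → DC (or its reverse).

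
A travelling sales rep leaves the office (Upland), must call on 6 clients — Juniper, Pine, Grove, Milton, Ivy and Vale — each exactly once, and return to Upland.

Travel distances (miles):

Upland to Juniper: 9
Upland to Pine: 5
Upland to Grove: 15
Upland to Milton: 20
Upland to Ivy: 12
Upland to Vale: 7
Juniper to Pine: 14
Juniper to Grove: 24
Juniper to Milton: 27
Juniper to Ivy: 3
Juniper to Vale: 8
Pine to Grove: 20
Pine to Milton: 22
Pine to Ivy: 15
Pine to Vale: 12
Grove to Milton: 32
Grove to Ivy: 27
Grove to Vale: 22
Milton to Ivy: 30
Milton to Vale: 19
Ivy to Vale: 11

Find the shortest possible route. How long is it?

Upland - Juniper - Pine - Grove - Milton - Ivy - Vale - Upland: 9+14+20+32+30+11+7 = 123
Upland - Juniper - Pine - Grove - Milton - Vale - Ivy - Upland: 9+14+20+32+19+11+12 = 117
Upland - Juniper - Pine - Grove - Ivy - Milton - Vale - Upland: 9+14+20+27+30+19+7 = 126
Upland - Juniper - Pine - Grove - Ivy - Vale - Milton - Upland: 9+14+20+27+11+19+20 = 120
Upland - Juniper - Pine - Grove - Vale - Milton - Ivy - Upland: 9+14+20+22+19+30+12 = 126
Upland - Juniper - Pine - Grove - Vale - Ivy - Milton - Upland: 9+14+20+22+11+30+20 = 126
Upland - Juniper - Pine - Milton - Grove - Ivy - Vale - Upland: 9+14+22+32+27+11+7 = 122
Upland - Juniper - Pine - Milton - Grove - Vale - Ivy - Upland: 9+14+22+32+22+11+12 = 122
… (352 more)
Upland - Pine - Ivy - Juniper - Vale - Milton - Grove - Upland: 5+15+3+8+19+32+15 = 97  ← best
The minimum is 97.
One optimal route: Upland → Pine → Ivy → Juniper → Vale → Milton → Grove → Upland (or its reverse).

Shortest round trip = 97 miles.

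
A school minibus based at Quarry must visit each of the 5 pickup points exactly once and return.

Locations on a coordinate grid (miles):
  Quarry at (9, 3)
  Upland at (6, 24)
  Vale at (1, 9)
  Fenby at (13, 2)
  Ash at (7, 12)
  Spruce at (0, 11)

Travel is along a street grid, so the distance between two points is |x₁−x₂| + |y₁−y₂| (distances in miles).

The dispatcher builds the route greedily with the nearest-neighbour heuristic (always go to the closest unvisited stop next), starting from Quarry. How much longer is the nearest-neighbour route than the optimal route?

6 miles longer than the optimal tour.

Quarry: Fenby=5, Ash=11, Vale=14, Spruce=17, Upland=24 ⇒ Fenby
Fenby: Ash=16, Vale=19, Spruce=22, Upland=29 ⇒ Ash
Ash: Spruce=8, Vale=9, Upland=13 ⇒ Spruce
Spruce: Vale=3, Upland=19 ⇒ Vale
Vale: Upland=20 ⇒ Upland
NN route Quarry → Fenby → Ash → Spruce → Vale → Upland → Quarry costs 76.
Optimal: Quarry → Vale → Spruce → Upland → Ash → Fenby → Quarry costs 70 (by enumerating all 60 distinct tours).
Excess = 76 − 70 = 6.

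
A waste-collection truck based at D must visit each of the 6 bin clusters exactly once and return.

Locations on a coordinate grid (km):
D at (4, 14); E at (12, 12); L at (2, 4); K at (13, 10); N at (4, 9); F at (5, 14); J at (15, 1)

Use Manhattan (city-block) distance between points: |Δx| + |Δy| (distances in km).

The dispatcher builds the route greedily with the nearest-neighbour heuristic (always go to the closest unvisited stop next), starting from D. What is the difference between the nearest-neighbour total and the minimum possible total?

From D: F=1, N=5, E=10, L=12, K=13, J=24 → choose F (1).
From F: N=6, E=9, K=12, L=13, J=23 → choose N (6).
From N: L=7, K=10, E=11, J=19 → choose L (7).
From L: J=16, K=17, E=18 → choose J (16).
From J: K=11, E=14 → choose K (11).
From K: E=3 → choose E (3).
NN route D → F → N → L → J → K → E → D costs 54.
Optimal: D → N → L → J → K → E → F → D costs 52 (by enumerating all 360 distinct tours).
Excess = 54 − 52 = 2.

The nearest-neighbour route is 2 km longer than optimal.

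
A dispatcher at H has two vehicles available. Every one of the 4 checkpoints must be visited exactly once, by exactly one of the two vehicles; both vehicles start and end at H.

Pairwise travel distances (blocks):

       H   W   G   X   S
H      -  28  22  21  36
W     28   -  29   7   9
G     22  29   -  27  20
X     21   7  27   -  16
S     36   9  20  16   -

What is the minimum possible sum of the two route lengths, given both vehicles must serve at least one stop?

117 blocks — the smallest possible combined total.

Check every non-empty split of the stops between the two vehicles; for each half take its own optimal tour:
  {W} + {G, X, S}: 56 + 79 = 135
  {G} + {W, X, S}: 44 + 73 = 117
  {W, G} + {X, S}: 79 + 73 = 152
  {X} + {W, G, S}: 42 + 79 = 121
  {W, X} + {G, S}: 56 + 78 = 134
  {G, X} + {W, S}: 70 + 73 = 143
  … (7 splits in total)
Best: vehicle 1 H → G → H = 44; vehicle 2 H → X → W → S → H = 73; combined 117.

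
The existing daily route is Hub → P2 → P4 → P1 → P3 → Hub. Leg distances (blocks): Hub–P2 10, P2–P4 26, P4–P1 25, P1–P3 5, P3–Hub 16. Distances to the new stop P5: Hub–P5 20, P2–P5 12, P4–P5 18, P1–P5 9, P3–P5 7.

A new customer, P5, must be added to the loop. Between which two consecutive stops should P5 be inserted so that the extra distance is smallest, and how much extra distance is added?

+2 blocks — insert P5 between P4 and P1.

Insertion cost between consecutive stops i–j is d(i,P5) + d(P5,j) − d(i,j):
  between Hub and P2: 20 + 12 − 10 = 22
  between P2 and P4: 12 + 18 − 26 = 4
  between P4 and P1: 18 + 9 − 25 = 2
  between P1 and P3: 9 + 7 − 5 = 11
  between P3 and Hub: 7 + 20 − 16 = 11
Cheapest insertion is between P4 and P1, adding 2.
New total = 82 + 2 = 84.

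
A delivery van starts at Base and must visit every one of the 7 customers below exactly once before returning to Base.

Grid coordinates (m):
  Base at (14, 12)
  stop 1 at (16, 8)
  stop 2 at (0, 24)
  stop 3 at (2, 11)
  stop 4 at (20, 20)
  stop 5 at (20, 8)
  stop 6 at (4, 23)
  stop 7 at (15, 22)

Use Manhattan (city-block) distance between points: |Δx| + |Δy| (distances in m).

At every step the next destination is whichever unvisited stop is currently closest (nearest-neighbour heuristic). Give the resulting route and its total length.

From Base: distances to unvisited — stop 1=6, stop 5=10, stop 7=11, stop 3=13, stop 4=14, stop 6=21, stop 2=26. Nearest is stop 1 (6).
From stop 1: distances to unvisited — stop 5=4, stop 7=15, stop 4=16, stop 3=17, stop 6=27, stop 2=32. Nearest is stop 5 (4).
From stop 5: distances to unvisited — stop 4=12, stop 7=19, stop 3=21, stop 6=31, stop 2=36. Nearest is stop 4 (12).
From stop 4: distances to unvisited — stop 7=7, stop 6=19, stop 2=24, stop 3=27. Nearest is stop 7 (7).
From stop 7: distances to unvisited — stop 6=12, stop 2=17, stop 3=24. Nearest is stop 6 (12).
From stop 6: distances to unvisited — stop 2=5, stop 3=14. Nearest is stop 2 (5).
From stop 2: distances to unvisited — stop 3=15. Nearest is stop 3 (15).
Return stop 3→Base: 13.
Total = 6 + 4 + 12 + 7 + 12 + 5 + 15 + 13 = 74.

Total distance 74 m via the nearest-neighbour route Base → stop 1 → stop 5 → stop 4 → stop 7 → stop 6 → stop 2 → stop 3 → Base.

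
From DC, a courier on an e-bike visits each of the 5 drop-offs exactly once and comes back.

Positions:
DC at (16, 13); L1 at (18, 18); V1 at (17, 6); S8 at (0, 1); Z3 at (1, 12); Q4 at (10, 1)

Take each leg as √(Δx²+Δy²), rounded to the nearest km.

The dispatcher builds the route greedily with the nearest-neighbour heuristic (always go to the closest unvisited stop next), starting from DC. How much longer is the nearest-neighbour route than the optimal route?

From DC: L1=5, V1=7, Q4=13, Z3=15, S8=20 → choose L1 (5).
From L1: V1=12, Z3=18, Q4=19, S8=25 → choose V1 (12).
From V1: Q4=9, Z3=17, S8=18 → choose Q4 (9).
From Q4: S8=10, Z3=14 → choose S8 (10).
From S8: Z3=11 → choose Z3 (11).
NN route DC → L1 → V1 → Q4 → S8 → Z3 → DC costs 62.
Optimal: DC → L1 → Z3 → S8 → Q4 → V1 → DC costs 60 (by enumerating all 60 distinct tours).
Excess = 62 − 60 = 2.

2 km longer than the optimal tour.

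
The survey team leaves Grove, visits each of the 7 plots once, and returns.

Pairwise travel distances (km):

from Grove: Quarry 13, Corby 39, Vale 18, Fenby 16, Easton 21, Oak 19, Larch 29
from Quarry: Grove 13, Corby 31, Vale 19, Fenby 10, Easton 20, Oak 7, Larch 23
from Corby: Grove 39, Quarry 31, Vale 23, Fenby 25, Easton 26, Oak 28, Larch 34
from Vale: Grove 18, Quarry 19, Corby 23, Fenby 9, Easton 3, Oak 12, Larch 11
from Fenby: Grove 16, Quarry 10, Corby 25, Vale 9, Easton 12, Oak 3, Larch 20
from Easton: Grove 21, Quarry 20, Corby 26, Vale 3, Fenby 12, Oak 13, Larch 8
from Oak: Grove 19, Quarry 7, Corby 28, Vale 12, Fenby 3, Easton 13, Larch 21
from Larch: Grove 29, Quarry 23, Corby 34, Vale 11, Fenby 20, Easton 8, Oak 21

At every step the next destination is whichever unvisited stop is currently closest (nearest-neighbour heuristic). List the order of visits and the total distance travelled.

From Grove: distances to unvisited — Quarry=13, Fenby=16, Vale=18, Oak=19, Easton=21, Larch=29, Corby=39. Nearest is Quarry (13).
From Quarry: distances to unvisited — Oak=7, Fenby=10, Vale=19, Easton=20, Larch=23, Corby=31. Nearest is Oak (7).
From Oak: distances to unvisited — Fenby=3, Vale=12, Easton=13, Larch=21, Corby=28. Nearest is Fenby (3).
From Fenby: distances to unvisited — Vale=9, Easton=12, Larch=20, Corby=25. Nearest is Vale (9).
From Vale: distances to unvisited — Easton=3, Larch=11, Corby=23. Nearest is Easton (3).
From Easton: distances to unvisited — Larch=8, Corby=26. Nearest is Larch (8).
From Larch: distances to unvisited — Corby=34. Nearest is Corby (34).
Return Corby→Grove: 39.
Total = 13 + 7 + 3 + 9 + 3 + 8 + 34 + 39 = 116.

116 km along Grove → Quarry → Oak → Fenby → Vale → Easton → Larch → Corby → Grove.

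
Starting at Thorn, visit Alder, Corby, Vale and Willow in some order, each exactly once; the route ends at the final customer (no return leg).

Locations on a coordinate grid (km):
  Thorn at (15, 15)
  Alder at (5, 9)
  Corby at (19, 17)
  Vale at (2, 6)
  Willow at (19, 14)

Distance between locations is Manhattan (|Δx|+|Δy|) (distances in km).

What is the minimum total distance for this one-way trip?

Minimum one-way distance = 34 km.

There are 4! = 24 possible orderings.
Thorn → Alder → Corby → Vale → Willow: 16+22+28+25 = 91
Thorn → Alder → Corby → Willow → Vale: 16+22+3+25 = 66
Thorn → Alder → Vale → Corby → Willow: 16+6+28+3 = 53
Thorn → Alder → Vale → Willow → Corby: 16+6+25+3 = 50
Thorn → Alder → Willow → Corby → Vale: 16+19+3+28 = 66
Thorn → Alder → Willow → Vale → Corby: 16+19+25+28 = 88
Thorn → Corby → Alder → Vale → Willow: 6+22+6+25 = 59
Thorn → Corby → Alder → Willow → Vale: 6+22+19+25 = 72
Thorn → Corby → Vale → Alder → Willow: 6+28+6+19 = 59
Thorn → Corby → Vale → Willow → Alder: 6+28+25+19 = 78
Thorn → Corby → Willow → Alder → Vale: 6+3+19+6 = 34
Thorn → Corby → Willow → Vale → Alder: 6+3+25+6 = 40
Thorn → Vale → Alder → Corby → Willow: 22+6+22+3 = 53
Thorn → Vale → Alder → Willow → Corby: 22+6+19+3 = 50
… (10 more)
The minimum is 34.
One shortest path: Thorn → Corby → Willow → Alder → Vale.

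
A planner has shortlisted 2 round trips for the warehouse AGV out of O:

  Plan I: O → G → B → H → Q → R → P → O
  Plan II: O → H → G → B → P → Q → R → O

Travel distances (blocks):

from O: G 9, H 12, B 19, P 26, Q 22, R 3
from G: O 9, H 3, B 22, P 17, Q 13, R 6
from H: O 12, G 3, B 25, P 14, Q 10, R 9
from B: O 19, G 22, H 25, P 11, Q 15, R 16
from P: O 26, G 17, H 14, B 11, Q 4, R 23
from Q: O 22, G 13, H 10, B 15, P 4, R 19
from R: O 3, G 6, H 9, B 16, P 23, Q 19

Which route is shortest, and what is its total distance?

74 blocks — Plan II is the shortest.

Plan I: 9 + 22 + 25 + 10 + 19 + 23 + 26 = 134
Plan II: 12 + 3 + 22 + 11 + 4 + 19 + 3 = 74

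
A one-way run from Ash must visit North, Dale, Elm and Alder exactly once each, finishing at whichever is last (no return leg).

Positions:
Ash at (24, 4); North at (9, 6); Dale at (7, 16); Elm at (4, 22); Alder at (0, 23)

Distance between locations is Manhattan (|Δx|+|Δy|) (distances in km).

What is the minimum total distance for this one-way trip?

43 km — the minimum one-way total.

There are 4! = 24 possible orderings.
Ash→North→Dale→Elm→Alder: 17+12+9+5 = 43
Ash→North→Dale→Alder→Elm: 17+12+14+5 = 48
Ash→North→Elm→Dale→Alder: 17+21+9+14 = 61
Ash→North→Elm→Alder→Dale: 17+21+5+14 = 57
Ash→North→Alder→Dale→Elm: 17+26+14+9 = 66
Ash→North→Alder→Elm→Dale: 17+26+5+9 = 57
Ash→Dale→North→Elm→Alder: 29+12+21+5 = 67
Ash→Dale→North→Alder→Elm: 29+12+26+5 = 72
Ash→Dale→Elm→North→Alder: 29+9+21+26 = 85
Ash→Dale→Elm→Alder→North: 29+9+5+26 = 69
Ash→Dale→Alder→North→Elm: 29+14+26+21 = 90
Ash→Dale→Alder→Elm→North: 29+14+5+21 = 69
Ash→Elm→North→Dale→Alder: 38+21+12+14 = 85
Ash→Elm→North→Alder→Dale: 38+21+26+14 = 99
… (10 more)
The minimum is 43.
One shortest path: Ash → North → Dale → Elm → Alder.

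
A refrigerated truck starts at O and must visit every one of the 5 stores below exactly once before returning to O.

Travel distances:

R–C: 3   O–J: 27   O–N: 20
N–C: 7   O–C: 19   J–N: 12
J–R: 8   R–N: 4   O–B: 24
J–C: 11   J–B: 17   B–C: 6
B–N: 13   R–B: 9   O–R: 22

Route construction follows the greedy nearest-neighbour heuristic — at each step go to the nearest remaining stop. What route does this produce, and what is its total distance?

79 along O → C → R → N → J → B → O.

At O the remaining stops are C 19, N 20, R 22, B 24, J 27; go to C.
At C the remaining stops are R 3, B 6, N 7, J 11; go to R.
At R the remaining stops are N 4, J 8, B 9; go to N.
At N the remaining stops are J 12, B 13; go to J.
At J the remaining stops are B 17; go to B.
Return B→O: 24.
Total = 19 + 3 + 4 + 12 + 17 + 24 = 79.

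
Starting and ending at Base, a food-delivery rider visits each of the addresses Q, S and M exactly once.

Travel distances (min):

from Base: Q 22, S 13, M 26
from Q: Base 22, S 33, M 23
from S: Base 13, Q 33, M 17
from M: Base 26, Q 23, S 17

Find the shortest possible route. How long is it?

Base→Q→S→M→Base: 22+33+17+26 = 98
Base→Q→M→S→Base: 22+23+17+13 = 75
Base→S→Q→M→Base: 13+33+23+26 = 95
The minimum is 75.
One optimal route: Base → Q → M → S → Base (or its reverse).

Minimum total distance: 75 min.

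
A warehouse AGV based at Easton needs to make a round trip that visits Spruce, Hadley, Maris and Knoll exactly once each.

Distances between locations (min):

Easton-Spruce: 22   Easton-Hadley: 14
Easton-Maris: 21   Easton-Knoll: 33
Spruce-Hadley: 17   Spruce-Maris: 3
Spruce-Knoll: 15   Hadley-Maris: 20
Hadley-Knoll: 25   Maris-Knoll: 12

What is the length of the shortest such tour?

76 min — the shortest possible round trip.

With 4 stops there are 4!/2 = 12 distinct round trips (a route and its reverse cost the same).
Easton - Spruce - Hadley - Maris - Knoll - Easton: 22+17+20+12+33 = 104
Easton - Spruce - Hadley - Knoll - Maris - Easton: 22+17+25+12+21 = 97
Easton - Spruce - Maris - Hadley - Knoll - Easton: 22+3+20+25+33 = 103
Easton - Spruce - Maris - Knoll - Hadley - Easton: 22+3+12+25+14 = 76
Easton - Spruce - Knoll - Hadley - Maris - Easton: 22+15+25+20+21 = 103
Easton - Spruce - Knoll - Maris - Hadley - Easton: 22+15+12+20+14 = 83
Easton - Hadley - Spruce - Maris - Knoll - Easton: 14+17+3+12+33 = 79
Easton - Hadley - Spruce - Knoll - Maris - Easton: 14+17+15+12+21 = 79
Easton - Hadley - Maris - Spruce - Knoll - Easton: 14+20+3+15+33 = 85
Easton - Hadley - Knoll - Spruce - Maris - Easton: 14+25+15+3+21 = 78
Easton - Maris - Spruce - Hadley - Knoll - Easton: 21+3+17+25+33 = 99
Easton - Maris - Hadley - Spruce - Knoll - Easton: 21+20+17+15+33 = 106
The minimum is 76.
One optimal route: Easton → Spruce → Maris → Knoll → Hadley → Easton (or its reverse).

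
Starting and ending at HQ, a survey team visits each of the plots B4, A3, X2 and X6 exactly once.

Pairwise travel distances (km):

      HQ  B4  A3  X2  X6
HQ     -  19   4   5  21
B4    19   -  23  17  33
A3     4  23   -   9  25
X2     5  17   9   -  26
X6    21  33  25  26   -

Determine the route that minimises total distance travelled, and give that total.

With 4 stops there are 4!/2 = 12 distinct round trips (a route and its reverse cost the same).
HQ → B4 → A3 → X2 → X6 → HQ: 19+23+9+26+21 = 98
HQ → B4 → A3 → X6 → X2 → HQ: 19+23+25+26+5 = 98
HQ → B4 → X2 → A3 → X6 → HQ: 19+17+9+25+21 = 91
HQ → B4 → X2 → X6 → A3 → HQ: 19+17+26+25+4 = 91
HQ → B4 → X6 → A3 → X2 → HQ: 19+33+25+9+5 = 91
HQ → B4 → X6 → X2 → A3 → HQ: 19+33+26+9+4 = 91
HQ → A3 → B4 → X2 → X6 → HQ: 4+23+17+26+21 = 91
HQ → A3 → B4 → X6 → X2 → HQ: 4+23+33+26+5 = 91
HQ → A3 → X2 → B4 → X6 → HQ: 4+9+17+33+21 = 84
HQ → A3 → X6 → B4 → X2 → HQ: 4+25+33+17+5 = 84
HQ → X2 → B4 → A3 → X6 → HQ: 5+17+23+25+21 = 91
HQ → X2 → A3 → B4 → X6 → HQ: 5+9+23+33+21 = 91
The minimum is 84.
One optimal route: HQ → A3 → X2 → B4 → X6 → HQ (or its reverse).

Minimum total distance: 84 km.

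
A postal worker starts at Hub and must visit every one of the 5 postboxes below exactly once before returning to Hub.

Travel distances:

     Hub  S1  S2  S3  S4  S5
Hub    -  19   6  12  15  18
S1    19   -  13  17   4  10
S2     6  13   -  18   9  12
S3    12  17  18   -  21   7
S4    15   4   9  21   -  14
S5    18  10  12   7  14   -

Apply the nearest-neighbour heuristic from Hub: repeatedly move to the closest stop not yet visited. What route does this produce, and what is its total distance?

Nearest-neighbour total = 48; route Hub → S2 → S4 → S1 → S5 → S3 → Hub.

From Hub: distances to unvisited — S2=6, S3=12, S4=15, S5=18, S1=19. Nearest is S2 (6).
From S2: distances to unvisited — S4=9, S5=12, S1=13, S3=18. Nearest is S4 (9).
From S4: distances to unvisited — S1=4, S5=14, S3=21. Nearest is S1 (4).
From S1: distances to unvisited — S5=10, S3=17. Nearest is S5 (10).
From S5: distances to unvisited — S3=7. Nearest is S3 (7).
Return S3→Hub: 12.
Total = 6 + 9 + 4 + 10 + 7 + 12 = 48.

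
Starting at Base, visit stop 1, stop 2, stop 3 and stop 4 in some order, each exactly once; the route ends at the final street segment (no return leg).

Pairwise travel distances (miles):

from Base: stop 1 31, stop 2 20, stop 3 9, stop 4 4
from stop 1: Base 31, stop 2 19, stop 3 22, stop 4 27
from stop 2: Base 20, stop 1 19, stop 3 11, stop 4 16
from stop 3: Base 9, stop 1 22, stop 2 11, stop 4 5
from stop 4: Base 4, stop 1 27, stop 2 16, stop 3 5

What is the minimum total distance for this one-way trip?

39 miles — the minimum one-way total.

There are 4! = 24 possible orderings.
Base→stop 1→stop 2→stop 3→stop 4: 31+19+11+5 = 66
Base→stop 1→stop 2→stop 4→stop 3: 31+19+16+5 = 71
Base→stop 1→stop 3→stop 2→stop 4: 31+22+11+16 = 80
Base→stop 1→stop 3→stop 4→stop 2: 31+22+5+16 = 74
Base→stop 1→stop 4→stop 2→stop 3: 31+27+16+11 = 85
Base→stop 1→stop 4→stop 3→stop 2: 31+27+5+11 = 74
Base→stop 2→stop 1→stop 3→stop 4: 20+19+22+5 = 66
Base→stop 2→stop 1→stop 4→stop 3: 20+19+27+5 = 71
Base→stop 2→stop 3→stop 1→stop 4: 20+11+22+27 = 80
Base→stop 2→stop 3→stop 4→stop 1: 20+11+5+27 = 63
Base→stop 2→stop 4→stop 1→stop 3: 20+16+27+22 = 85
Base→stop 2→stop 4→stop 3→stop 1: 20+16+5+22 = 63
Base→stop 3→stop 1→stop 2→stop 4: 9+22+19+16 = 66
Base→stop 3→stop 1→stop 4→stop 2: 9+22+27+16 = 74
… (10 more)
Base→stop 4→stop 3→stop 2→stop 1: 4+5+11+19 = 39  ← best
The minimum is 39.
One shortest path: Base → stop 4 → stop 3 → stop 2 → stop 1.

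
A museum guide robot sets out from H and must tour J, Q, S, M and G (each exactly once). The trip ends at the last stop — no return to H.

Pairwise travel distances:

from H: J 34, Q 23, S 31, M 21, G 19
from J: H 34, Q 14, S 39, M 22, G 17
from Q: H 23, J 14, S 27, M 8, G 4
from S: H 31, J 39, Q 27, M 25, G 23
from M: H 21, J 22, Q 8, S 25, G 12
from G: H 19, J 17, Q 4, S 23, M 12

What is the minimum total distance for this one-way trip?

There are 5! = 120 possible orderings.
H - J - Q - S - M - G: 34+14+27+25+12 = 112
H - J - Q - S - G - M: 34+14+27+23+12 = 110
H - J - Q - M - S - G: 34+14+8+25+23 = 104
H - J - Q - M - G - S: 34+14+8+12+23 = 91
H - J - Q - G - S - M: 34+14+4+23+25 = 100
H - J - Q - G - M - S: 34+14+4+12+25 = 89
H - J - S - Q - M - G: 34+39+27+8+12 = 120
H - J - S - Q - G - M: 34+39+27+4+12 = 116
H - J - S - M - Q - G: 34+39+25+8+4 = 110
H - J - S - M - G - Q: 34+39+25+12+4 = 114
H - J - S - G - Q - M: 34+39+23+4+8 = 108
H - J - S - G - M - Q: 34+39+23+12+8 = 116
H - J - M - Q - S - G: 34+22+8+27+23 = 114
H - J - M - Q - G - S: 34+22+8+4+23 = 91
… (106 more)
H - M - Q - J - G - S: 21+8+14+17+23 = 83  ← best
The minimum is 83.
One shortest path: H → M → Q → J → G → S.

Minimum one-way distance = 83.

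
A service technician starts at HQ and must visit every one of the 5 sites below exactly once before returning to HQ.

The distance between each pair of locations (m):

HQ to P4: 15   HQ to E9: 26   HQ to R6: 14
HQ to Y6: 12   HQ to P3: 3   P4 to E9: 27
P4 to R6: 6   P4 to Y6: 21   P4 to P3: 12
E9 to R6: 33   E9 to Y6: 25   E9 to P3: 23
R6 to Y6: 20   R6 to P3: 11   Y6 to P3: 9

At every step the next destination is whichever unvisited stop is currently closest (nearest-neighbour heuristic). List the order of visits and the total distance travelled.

Total distance 91 m via the nearest-neighbour route HQ → P3 → Y6 → R6 → P4 → E9 → HQ.

HQ → [P3:3 / Y6:12 / R6:14 / P4:15 / E9:26] → P3 (3)
P3 → [Y6:9 / R6:11 / P4:12 / E9:23] → Y6 (9)
Y6 → [R6:20 / P4:21 / E9:25] → R6 (20)
R6 → [P4:6 / E9:33] → P4 (6)
P4 → [E9:27] → E9 (27)
Return E9→HQ: 26.
Total = 3 + 9 + 20 + 6 + 27 + 26 = 91.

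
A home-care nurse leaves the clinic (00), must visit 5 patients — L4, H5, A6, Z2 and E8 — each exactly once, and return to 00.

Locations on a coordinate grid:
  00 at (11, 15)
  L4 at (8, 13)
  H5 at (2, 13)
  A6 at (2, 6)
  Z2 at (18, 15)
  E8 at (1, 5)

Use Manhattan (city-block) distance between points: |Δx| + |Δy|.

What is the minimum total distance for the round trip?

There are 60 distinct closed tours to check (reversals are equivalent).
00-L4-H5-A6-Z2-E8-00: 5+6+7+25+27+20 = 90
00-L4-H5-A6-E8-Z2-00: 5+6+7+2+27+7 = 54
00-L4-H5-Z2-A6-E8-00: 5+6+18+25+2+20 = 76
00-L4-H5-Z2-E8-A6-00: 5+6+18+27+2+18 = 76
00-L4-H5-E8-A6-Z2-00: 5+6+9+2+25+7 = 54
00-L4-H5-E8-Z2-A6-00: 5+6+9+27+25+18 = 90
00-L4-A6-H5-Z2-E8-00: 5+13+7+18+27+20 = 90
00-L4-A6-H5-E8-Z2-00: 5+13+7+9+27+7 = 68
00-L4-A6-Z2-H5-E8-00: 5+13+25+18+9+20 = 90
00-L4-A6-Z2-E8-H5-00: 5+13+25+27+9+11 = 90
00-L4-A6-E8-H5-Z2-00: 5+13+2+9+18+7 = 54
00-L4-A6-E8-Z2-H5-00: 5+13+2+27+18+11 = 76
00-L4-Z2-H5-A6-E8-00: 5+12+18+7+2+20 = 64
00-L4-Z2-H5-E8-A6-00: 5+12+18+9+2+18 = 64
… (46 more)
The minimum is 54.
One optimal route: 00 → L4 → H5 → A6 → E8 → Z2 → 00 (or its reverse).

54 — the shortest possible round trip.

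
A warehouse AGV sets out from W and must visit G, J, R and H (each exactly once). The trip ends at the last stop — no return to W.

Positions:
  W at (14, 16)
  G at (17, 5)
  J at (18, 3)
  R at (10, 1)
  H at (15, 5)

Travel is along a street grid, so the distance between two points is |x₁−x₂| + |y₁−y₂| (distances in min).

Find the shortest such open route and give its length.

There are 4! = 24 possible orderings.
W → G → J → R → H: 14+3+10+9 = 36
W → G → J → H → R: 14+3+5+9 = 31
W → G → R → J → H: 14+11+10+5 = 40
W → G → R → H → J: 14+11+9+5 = 39
W → G → H → J → R: 14+2+5+10 = 31
W → G → H → R → J: 14+2+9+10 = 35
W → J → G → R → H: 17+3+11+9 = 40
W → J → G → H → R: 17+3+2+9 = 31
W → J → R → G → H: 17+10+11+2 = 40
W → J → R → H → G: 17+10+9+2 = 38
W → J → H → G → R: 17+5+2+11 = 35
W → J → H → R → G: 17+5+9+11 = 42
W → R → G → J → H: 19+11+3+5 = 38
W → R → G → H → J: 19+11+2+5 = 37
… (10 more)
W → H → G → J → R: 12+2+3+10 = 27  ← best
The minimum is 27.
One shortest path: W → H → G → J → R.

Shortest open route: 27 min.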